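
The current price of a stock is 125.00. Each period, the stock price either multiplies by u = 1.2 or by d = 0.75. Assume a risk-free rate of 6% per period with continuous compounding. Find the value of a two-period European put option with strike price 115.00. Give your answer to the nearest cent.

4.68

Risk-neutral probability p = (e^0.06 − 0.75)/(1.2 − 0.75) = 0.3118/0.4500 = 0.6930
Terminal stock prices: S_uu = 180, S_ud = 112.5, S_dd = 70.31
Terminal payoffs (K − S): max(-65, 0) = 0, max(2.5, 0) = 2.5, max(44.69, 0) = 44.69
Node u (S = 150): V_u = e^(−0.06)·[0.6930·0.0000 + 0.3070·2.5000] = 0.7229
Node d (S = 93.75): V_d = e^(−0.06)·[0.6930·2.5000 + 0.3070·44.6875] = 14.5529
Node 0 (S = 125): V_0 = e^(−0.06)·[0.6930·0.7229 + 0.3070·14.5529] = 4.6797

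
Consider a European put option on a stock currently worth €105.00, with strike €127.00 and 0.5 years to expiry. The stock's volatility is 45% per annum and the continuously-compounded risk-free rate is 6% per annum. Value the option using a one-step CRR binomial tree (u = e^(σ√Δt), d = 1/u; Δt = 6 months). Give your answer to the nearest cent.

€26.12

CRR parameters: u = e^(σ√Δt) = e^(0.45·√0.5) = 1.3746, d = 1/u = 0.7275
Per-period rate: rΔt = 0.06·0.5 = 0.03, so R = e^0.03 = 1.0305
Risk-neutral probability p = (e^0.03 − 0.7275)/(1.3746 − 0.7275) = 0.3030/0.6472 = 0.4682
Terminal stock prices: S_u = 144.3, S_d = 76.38
Terminal payoffs (K − S): max(-17.34, 0) = 0, max(50.62, 0) = 50.62
Node 0 (S = 105): V_0 = e^(−0.03)·[0.4682·0.0000 + 0.5318·50.6168] = 26.1239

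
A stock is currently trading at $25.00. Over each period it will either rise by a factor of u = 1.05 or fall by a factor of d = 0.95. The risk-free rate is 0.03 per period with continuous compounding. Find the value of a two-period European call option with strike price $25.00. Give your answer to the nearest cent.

$1.56

Risk-neutral probability p = (e^0.03 − 0.95)/(1.05 − 0.95) = 0.0805/0.1000 = 0.8045
Terminal stock prices: S_uu = 27.56, S_ud = 24.94, S_dd = 22.56
Terminal payoffs (S − K): max(2.562, 0) = 2.562, max(-0.0625, 0) = 0, max(-2.438, 0) = 0
Node u (S = 26.25): V_u = e^(−0.03)·[0.8045·2.5625 + 0.1955·0.0000] = 2.0007
Node d (S = 23.75): V_d = e^(−0.03)·[0.8045·0.0000 + 0.1955·0.0000] = 0.0000
Node 0 (S = 25): V_0 = e^(−0.03)·[0.8045·2.0007 + 0.1955·0.0000] = 1.5621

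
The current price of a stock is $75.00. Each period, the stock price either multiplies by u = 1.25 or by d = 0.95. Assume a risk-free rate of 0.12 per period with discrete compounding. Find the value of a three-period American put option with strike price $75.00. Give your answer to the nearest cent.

Risk-neutral probability p = (1 + 0.12 − 0.95)/(1.25 − 0.95) = 0.1700/0.3000 = 0.5667
Terminal stock prices: S_uuu = 146.5, S_uud = 111.3, S_udd = 84.61, S_ddd = 64.3
Terminal payoffs (K − S): max(-71.48, 0) = 0, max(-36.33, 0) = 0, max(-9.609, 0) = 0, max(10.7, 0) = 10.7
Node uu (S = 117.2): continuation = 1/1.12·[0.5667·0.0000 + 0.4333·0.0000] = 0.0000; exercise value = 0.0000 ≤ continuation, so V_uu = 0.0000
Node ud (S = 89.06): continuation = 1/1.12·[0.5667·0.0000 + 0.4333·0.0000] = 0.0000; exercise value = 0.0000 ≤ continuation, so V_ud = 0.0000
Node dd (S = 67.69): continuation = 1/1.12·[0.5667·0.0000 + 0.4333·10.6969] = 4.1387; exercise value = 7.3125 > continuation, so V_dd = 7.3125 (exercise)
Node u (S = 93.75): continuation = 1/1.12·[0.5667·0.0000 + 0.4333·0.0000] = 0.0000; exercise value = 0.0000 ≤ continuation, so V_u = 0.0000
Node d (S = 71.25): continuation = 1/1.12·[0.5667·0.0000 + 0.4333·7.3125] = 2.8292; exercise value = 3.7500 > continuation, so V_d = 3.7500 (exercise)
Node 0 (S = 75): continuation = 1/1.12·[0.5667·0.0000 + 0.4333·3.7500] = 1.4509; exercise value = 0.0000 ≤ continuation, so V_0 = 1.4509

$1.45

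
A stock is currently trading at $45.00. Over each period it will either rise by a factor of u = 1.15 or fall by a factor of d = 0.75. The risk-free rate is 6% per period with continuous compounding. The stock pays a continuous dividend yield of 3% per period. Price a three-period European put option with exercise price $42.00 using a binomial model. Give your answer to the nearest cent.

Per-period risk-free factor R = e^0.06 = 1.0618; dividend-adjusted growth = e^(0.06−0.03) = 1.0305.
Risk-neutral probability p = (1.0305 − 0.75)/(1.15 − 0.75) = 0.2805/0.4000 = 0.7011
Terminal stock prices: S_uuu = 68.44, S_uud = 44.63, S_udd = 29.11, S_ddd = 18.98
Terminal payoffs (K − S): max(-26.44, 0) = 0, max(-2.634, 0) = 0, max(12.89, 0) = 12.89, max(23.02, 0) = 23.02
Node uu (S = 59.51): V_uu = e^(−0.06)·[0.7011·0.0000 + 0.2989·0.0000] = 0.0000
Node ud (S = 38.81): V_ud = e^(−0.06)·[0.7011·0.0000 + 0.2989·12.8906] = 3.6282
Node dd (S = 25.31): V_dd = e^(−0.06)·[0.7011·12.8906 + 0.2989·23.0156] = 14.9897
Node u (S = 51.75): V_u = e^(−0.06)·[0.7011·0.0000 + 0.2989·3.6282] = 1.0212
Node d (S = 33.75): V_d = e^(−0.06)·[0.7011·3.6282 + 0.2989·14.9897] = 6.6147
Node 0 (S = 45): V_0 = e^(−0.06)·[0.7011·1.0212 + 0.2989·6.6147] = 2.5361

$2.54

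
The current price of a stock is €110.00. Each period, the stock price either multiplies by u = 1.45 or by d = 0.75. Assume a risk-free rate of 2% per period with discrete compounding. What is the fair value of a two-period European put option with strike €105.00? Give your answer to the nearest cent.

Risk-neutral probability p = (1 + 0.02 − 0.75)/(1.45 − 0.75) = 0.2700/0.7000 = 0.3857
Terminal stock prices: S_uu = 231.3, S_ud = 119.6, S_dd = 61.88
Terminal payoffs (K − S): max(-126.3, 0) = 0, max(-14.62, 0) = 0, max(43.12, 0) = 43.12
Node u (S = 159.5): V_u = 1/1.02·[0.3857·0.0000 + 0.6143·0.0000] = 0.0000
Node d (S = 82.5): V_d = 1/1.02·[0.3857·0.0000 + 0.6143·43.1250] = 25.9716
Node 0 (S = 110): V_0 = 1/1.02·[0.3857·0.0000 + 0.6143·25.9716] = 15.6412

€15.64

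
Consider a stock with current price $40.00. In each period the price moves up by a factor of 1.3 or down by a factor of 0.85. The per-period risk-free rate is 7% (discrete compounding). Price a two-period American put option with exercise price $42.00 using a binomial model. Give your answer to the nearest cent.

$3.82

Risk-neutral probability p = (1 + 0.07 − 0.85)/(1.3 − 0.85) = 0.2200/0.4500 = 0.4889
Terminal stock prices: S_uu = 67.6, S_ud = 44.2, S_dd = 28.9
Terminal payoffs (K − S): max(-25.6, 0) = 0, max(-2.2, 0) = 0, max(13.1, 0) = 13.1
Node u (S = 52): continuation = 1/1.07·[0.4889·0.0000 + 0.5111·0.0000] = 0.0000; exercise value = 0.0000 ≤ continuation, so V_u = 0.0000
Node d (S = 34): continuation = 1/1.07·[0.4889·0.0000 + 0.5111·13.1000] = 6.2575; exercise value = 8.0000 > continuation, so V_d = 8.0000 (exercise)
Node 0 (S = 40): continuation = 1/1.07·[0.4889·0.0000 + 0.5111·8.0000] = 3.8214; exercise value = 2.0000 ≤ continuation, so V_0 = 3.8214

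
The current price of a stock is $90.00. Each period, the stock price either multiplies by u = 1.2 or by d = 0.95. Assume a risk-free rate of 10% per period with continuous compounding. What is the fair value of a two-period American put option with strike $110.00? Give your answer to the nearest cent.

Risk-neutral probability p = (e^0.1 − 0.95)/(1.2 − 0.95) = 0.1552/0.2500 = 0.6207
Terminal stock prices: S_uu = 129.6, S_ud = 102.6, S_dd = 81.22
Terminal payoffs (K − S): max(-19.6, 0) = 0, max(7.4, 0) = 7.4, max(28.78, 0) = 28.78
Node u (S = 108): continuation = e^(−0.1)·[0.6207·0.0000 + 0.3793·7.4000] = 2.5398; exercise value = 2.0000 ≤ continuation, so V_u = 2.5398
Node d (S = 85.5): continuation = e^(−0.1)·[0.6207·7.4000 + 0.3793·28.7750] = 14.0321; exercise value = 24.5000 > continuation, so V_d = 24.5000 (exercise)
Node 0 (S = 90): continuation = e^(−0.1)·[0.6207·2.5398 + 0.3793·24.5000] = 9.8353; exercise value = 20.0000 > continuation, so V_0 = 20.0000 (exercise)

$20.00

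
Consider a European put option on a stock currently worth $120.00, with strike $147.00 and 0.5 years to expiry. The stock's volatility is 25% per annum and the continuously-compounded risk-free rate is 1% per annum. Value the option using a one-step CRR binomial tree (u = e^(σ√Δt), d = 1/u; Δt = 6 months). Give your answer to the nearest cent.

$26.27

CRR parameters: u = e^(σ√Δt) = e^(0.25·√0.5) = 1.1934, d = 1/u = 0.8380
Per-period rate: rΔt = 0.01·0.5 = 0.005, so R = e^0.005 = 1.0050
Risk-neutral probability p = (e^0.005 − 0.8380)/(1.1934 − 0.8380) = 0.1670/0.3554 = 0.4700
Terminal stock prices: S_u = 143.2, S_d = 100.6
Terminal payoffs (K − S): max(3.796, 0) = 3.796, max(46.44, 0) = 46.44
Node 0 (S = 120): V_0 = e^(−0.005)·[0.4700·3.7963 + 0.5300·46.4440] = 26.2668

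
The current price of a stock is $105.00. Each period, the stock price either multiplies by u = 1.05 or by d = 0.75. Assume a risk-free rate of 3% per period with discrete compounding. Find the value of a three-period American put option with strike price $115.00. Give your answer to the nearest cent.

Risk-neutral probability p = (1 + 0.03 − 0.75)/(1.05 − 0.75) = 0.2800/0.3000 = 0.9333
Terminal stock prices: S_uuu = 121.6, S_uud = 86.82, S_udd = 62.02, S_ddd = 44.3
Terminal payoffs (K − S): max(-6.551, 0) = 0, max(28.18, 0) = 28.18, max(52.98, 0) = 52.98, max(70.7, 0) = 70.7
Node uu (S = 115.8): continuation = 1/1.03·[0.9333·0.0000 + 0.0667·28.1781] = 1.8238; exercise value = 0.0000 ≤ continuation, so V_uu = 1.8238
Node ud (S = 82.69): continuation = 1/1.03·[0.9333·28.1781 + 0.0667·52.9844] = 28.9630; exercise value = 32.3125 > continuation, so V_ud = 32.3125 (exercise)
Node dd (S = 59.06): continuation = 1/1.03·[0.9333·52.9844 + 0.0667·70.7031] = 52.5880; exercise value = 55.9375 > continuation, so V_dd = 55.9375 (exercise)
Node u (S = 110.2): continuation = 1/1.03·[0.9333·1.8238 + 0.0667·32.3125] = 3.7441; exercise value = 4.7500 > continuation, so V_u = 4.7500 (exercise)
Node d (S = 78.75): continuation = 1/1.03·[0.9333·32.3125 + 0.0667·55.9375] = 32.9005; exercise value = 36.2500 > continuation, so V_d = 36.2500 (exercise)
Node 0 (S = 105): continuation = 1/1.03·[0.9333·4.7500 + 0.0667·36.2500] = 6.6505; exercise value = 10.0000 > continuation, so V_0 = 10.0000 (exercise)

$10.00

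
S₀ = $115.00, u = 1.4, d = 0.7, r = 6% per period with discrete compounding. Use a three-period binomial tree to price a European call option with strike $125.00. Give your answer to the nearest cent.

Risk-neutral probability p = (1 + 0.06 − 0.7)/(1.4 − 0.7) = 0.3600/0.7000 = 0.5143
Terminal stock prices: S_uuu = 315.6, S_uud = 157.8, S_udd = 78.89, S_ddd = 39.44
Terminal payoffs (S − K): max(190.6, 0) = 190.6, max(32.78, 0) = 32.78, max(-46.11, 0) = 0, max(-85.56, 0) = 0
Node uu (S = 225.4): V_uu = 1/1.06·[0.5143·190.5600 + 0.4857·32.7800] = 107.4755
Node ud (S = 112.7): V_ud = 1/1.06·[0.5143·32.7800 + 0.4857·0.0000] = 15.9040
Node dd (S = 56.35): V_dd = 1/1.06·[0.5143·0.0000 + 0.4857·0.0000] = 0.0000
Node u (S = 161): V_u = 1/1.06·[0.5143·107.4755 + 0.4857·15.9040] = 59.4320
Node d (S = 80.5): V_d = 1/1.06·[0.5143·15.9040 + 0.4857·0.0000] = 7.7162
Node 0 (S = 115): V_0 = 1/1.06·[0.5143·59.4320 + 0.4857·7.7162] = 32.3707

$32.37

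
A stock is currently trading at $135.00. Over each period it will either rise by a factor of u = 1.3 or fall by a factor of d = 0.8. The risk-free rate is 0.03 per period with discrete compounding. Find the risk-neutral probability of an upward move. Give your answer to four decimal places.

Risk-neutral probability p = (1 + 0.03 − 0.8)/(1.3 − 0.8) = 0.2300/0.5000 = 0.4600

p = 0.4600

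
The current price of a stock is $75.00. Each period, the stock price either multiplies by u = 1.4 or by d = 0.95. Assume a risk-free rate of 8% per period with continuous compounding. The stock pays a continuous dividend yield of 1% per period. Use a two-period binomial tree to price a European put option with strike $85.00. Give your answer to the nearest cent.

Per-period risk-free factor R = e^0.08 = 1.0833; dividend-adjusted growth = e^(0.08−0.01) = 1.0725.
Risk-neutral probability p = (1.0725 − 0.95)/(1.4 − 0.95) = 0.1225/0.4500 = 0.2722
Terminal stock prices: S_uu = 147, S_ud = 99.75, S_dd = 67.69
Terminal payoffs (K − S): max(-62, 0) = 0, max(-14.75, 0) = 0, max(17.31, 0) = 17.31
Node u (S = 105): V_u = e^(−0.08)·[0.2722·0.0000 + 0.7278·0.0000] = 0.0000
Node d (S = 71.25): V_d = e^(−0.08)·[0.2722·0.0000 + 0.7278·17.3125] = 11.6307
Node 0 (S = 75): V_0 = e^(−0.08)·[0.2722·0.0000 + 0.7278·11.6307] = 7.8136

$7.81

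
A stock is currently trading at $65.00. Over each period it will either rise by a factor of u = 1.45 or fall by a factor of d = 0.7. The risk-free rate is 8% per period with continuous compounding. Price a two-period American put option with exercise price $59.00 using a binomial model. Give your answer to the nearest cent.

Risk-neutral probability p = (e^0.08 − 0.7)/(1.45 − 0.7) = 0.3833/0.7500 = 0.5110
Terminal stock prices: S_uu = 136.7, S_ud = 65.97, S_dd = 31.85
Terminal payoffs (K − S): max(-77.66, 0) = 0, max(-6.975, 0) = 0, max(27.15, 0) = 27.15
Node u (S = 94.25): continuation = e^(−0.08)·[0.5110·0.0000 + 0.4890·0.0000] = 0.0000; exercise value = 0.0000 ≤ continuation, so V_u = 0.0000
Node d (S = 45.5): continuation = e^(−0.08)·[0.5110·0.0000 + 0.4890·27.1500] = 12.2544; exercise value = 13.5000 > continuation, so V_d = 13.5000 (exercise)
Node 0 (S = 65): continuation = e^(−0.08)·[0.5110·0.0000 + 0.4890·13.5000] = 6.0933; exercise value = 0.0000 ≤ continuation, so V_0 = 6.0933

$6.09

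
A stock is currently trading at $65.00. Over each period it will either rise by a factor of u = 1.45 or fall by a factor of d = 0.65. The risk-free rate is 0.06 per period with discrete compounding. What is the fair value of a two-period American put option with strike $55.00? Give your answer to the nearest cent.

$5.86

Risk-neutral probability p = (1 + 0.06 − 0.65)/(1.45 − 0.65) = 0.4100/0.8000 = 0.5125
Terminal stock prices: S_uu = 136.7, S_ud = 61.26, S_dd = 27.46
Terminal payoffs (K − S): max(-81.66, 0) = 0, max(-6.263, 0) = 0, max(27.54, 0) = 27.54
Node u (S = 94.25): continuation = 1/1.06·[0.5125·0.0000 + 0.4875·0.0000] = 0.0000; exercise value = 0.0000 ≤ continuation, so V_u = 0.0000
Node d (S = 42.25): continuation = 1/1.06·[0.5125·0.0000 + 0.4875·27.5375] = 12.6647; exercise value = 12.7500 > continuation, so V_d = 12.7500 (exercise)
Node 0 (S = 65): continuation = 1/1.06·[0.5125·0.0000 + 0.4875·12.7500] = 5.8638; exercise value = 0.0000 ≤ continuation, so V_0 = 5.8638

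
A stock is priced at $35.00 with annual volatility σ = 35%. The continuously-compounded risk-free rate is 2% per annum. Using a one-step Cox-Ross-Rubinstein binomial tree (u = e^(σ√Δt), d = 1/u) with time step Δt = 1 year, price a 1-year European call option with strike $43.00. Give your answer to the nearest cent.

$2.89

CRR parameters: u = e^(σ√Δt) = e^(0.35·√1) = 1.4191, d = 1/u = 0.7047
Per-period rate: rΔt = 0.02·1 = 0.02, so R = e^0.02 = 1.0202
Risk-neutral probability p = (e^0.02 − 0.7047)/(1.4191 − 0.7047) = 0.3155/0.7144 = 0.4417
Terminal stock prices: S_u = 49.67, S_d = 24.66
Terminal payoffs (S − K): max(6.667, 0) = 6.667, max(-18.34, 0) = 0
Node 0 (S = 35): V_0 = e^(−0.02)·[0.4417·6.6674 + 0.5583·0.0000] = 2.8864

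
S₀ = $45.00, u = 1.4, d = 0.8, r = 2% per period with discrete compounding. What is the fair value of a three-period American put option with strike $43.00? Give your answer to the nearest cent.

$6.22

Risk-neutral probability p = (1 + 0.02 − 0.8)/(1.4 − 0.8) = 0.2200/0.6000 = 0.3667
Terminal stock prices: S_uuu = 123.5, S_uud = 70.56, S_udd = 40.32, S_ddd = 23.04
Terminal payoffs (K − S): max(-80.48, 0) = 0, max(-27.56, 0) = 0, max(2.68, 0) = 2.68, max(19.96, 0) = 19.96
Node uu (S = 88.2): continuation = 1/1.02·[0.3667·0.0000 + 0.6333·0.0000] = 0.0000; exercise value = 0.0000 ≤ continuation, so V_uu = 0.0000
Node ud (S = 50.4): continuation = 1/1.02·[0.3667·0.0000 + 0.6333·2.6800] = 1.6641; exercise value = 0.0000 ≤ continuation, so V_ud = 1.6641
Node dd (S = 28.8): continuation = 1/1.02·[0.3667·2.6800 + 0.6333·19.9600] = 13.3569; exercise value = 14.2000 > continuation, so V_dd = 14.2000 (exercise)
Node u (S = 63): continuation = 1/1.02·[0.3667·0.0000 + 0.6333·1.6641] = 1.0332; exercise value = 0.0000 ≤ continuation, so V_u = 1.0332
Node d (S = 36): continuation = 1/1.02·[0.3667·1.6641 + 0.6333·14.2000] = 9.4152; exercise value = 7.0000 ≤ continuation, so V_d = 9.4152
Node 0 (S = 45): continuation = 1/1.02·[0.3667·1.0332 + 0.6333·9.4152] = 6.2175; exercise value = 0.0000 ≤ continuation, so V_0 = 6.2175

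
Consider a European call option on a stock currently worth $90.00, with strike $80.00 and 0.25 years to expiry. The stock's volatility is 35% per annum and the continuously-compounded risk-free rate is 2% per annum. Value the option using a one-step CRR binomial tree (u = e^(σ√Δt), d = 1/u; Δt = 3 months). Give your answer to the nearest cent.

$12.74

CRR parameters: u = e^(σ√Δt) = e^(0.35·√0.25) = 1.1912, d = 1/u = 0.8395
Per-period rate: rΔt = 0.02·0.25 = 0.005, so R = e^0.005 = 1.0050
Risk-neutral probability p = (e^0.005 − 0.8395)/(1.1912 − 0.8395) = 0.1656/0.3518 = 0.4706
Terminal stock prices: S_u = 107.2, S_d = 75.55
Terminal payoffs (S − K): max(27.21, 0) = 27.21, max(-4.449, 0) = 0
Node 0 (S = 90): V_0 = e^(−0.005)·[0.4706·27.2122 + 0.5294·0.0000] = 12.7424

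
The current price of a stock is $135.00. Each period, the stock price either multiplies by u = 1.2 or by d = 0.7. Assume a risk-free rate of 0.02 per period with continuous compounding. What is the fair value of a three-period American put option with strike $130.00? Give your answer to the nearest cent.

$16.46

Risk-neutral probability p = (e^0.02 − 0.7)/(1.2 − 0.7) = 0.3202/0.5000 = 0.6404
Terminal stock prices: S_uuu = 233.3, S_uud = 136.1, S_udd = 79.38, S_ddd = 46.3
Terminal payoffs (K − S): max(-103.3, 0) = 0, max(-6.08, 0) = 0, max(50.62, 0) = 50.62, max(83.7, 0) = 83.7
Node uu (S = 194.4): continuation = e^(−0.02)·[0.6404·0.0000 + 0.3596·0.0000] = 0.0000; exercise value = 0.0000 ≤ continuation, so V_uu = 0.0000
Node ud (S = 113.4): continuation = e^(−0.02)·[0.6404·0.0000 + 0.3596·50.6200] = 17.8424; exercise value = 16.6000 ≤ continuation, so V_ud = 17.8424
Node dd (S = 66.15): continuation = e^(−0.02)·[0.6404·50.6200 + 0.3596·83.6950] = 61.2758; exercise value = 63.8500 > continuation, so V_dd = 63.8500 (exercise)
Node u (S = 162): continuation = e^(−0.02)·[0.6404·0.0000 + 0.3596·17.8424] = 6.2890; exercise value = 0.0000 ≤ continuation, so V_u = 6.2890
Node d (S = 94.5): continuation = e^(−0.02)·[0.6404·17.8424 + 0.3596·63.8500] = 33.7057; exercise value = 35.5000 > continuation, so V_d = 35.5000 (exercise)
Node 0 (S = 135): continuation = e^(−0.02)·[0.6404·6.2890 + 0.3596·35.5000] = 16.4607; exercise value = 0.0000 ≤ continuation, so V_0 = 16.4607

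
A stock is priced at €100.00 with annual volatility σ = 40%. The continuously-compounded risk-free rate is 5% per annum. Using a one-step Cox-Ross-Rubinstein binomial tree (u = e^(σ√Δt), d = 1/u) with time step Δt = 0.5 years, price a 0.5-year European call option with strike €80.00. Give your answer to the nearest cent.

€24.35

CRR parameters: u = e^(σ√Δt) = e^(0.4·√0.5) = 1.3269, d = 1/u = 0.7536
Per-period rate: rΔt = 0.05·0.5 = 0.025, so R = e^0.025 = 1.0253
Risk-neutral probability p = (e^0.025 − 0.7536)/(1.3269 − 0.7536) = 0.2717/0.5733 = 0.4739
Terminal stock prices: S_u = 132.7, S_d = 75.36
Terminal payoffs (S − K): max(52.69, 0) = 52.69, max(-4.636, 0) = 0
Node 0 (S = 100): V_0 = e^(−0.025)·[0.4739·52.6896 + 0.5261·0.0000] = 24.3540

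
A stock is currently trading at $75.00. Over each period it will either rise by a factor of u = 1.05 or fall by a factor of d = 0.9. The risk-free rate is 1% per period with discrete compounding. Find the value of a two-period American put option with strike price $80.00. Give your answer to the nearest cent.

Risk-neutral probability p = (1 + 0.01 − 0.9)/(1.05 − 0.9) = 0.1100/0.1500 = 0.7333
Terminal stock prices: S_uu = 82.69, S_ud = 70.88, S_dd = 60.75
Terminal payoffs (K − S): max(-2.688, 0) = 0, max(9.125, 0) = 9.125, max(19.25, 0) = 19.25
Node u (S = 78.75): continuation = 1/1.01·[0.7333·0.0000 + 0.2667·9.1250] = 2.4092; exercise value = 1.2500 ≤ continuation, so V_u = 2.4092
Node d (S = 67.5): continuation = 1/1.01·[0.7333·9.1250 + 0.2667·19.2500] = 11.7079; exercise value = 12.5000 > continuation, so V_d = 12.5000 (exercise)
Node 0 (S = 75): continuation = 1/1.01·[0.7333·2.4092 + 0.2667·12.5000] = 5.0496; exercise value = 5.0000 ≤ continuation, so V_0 = 5.0496

$5.05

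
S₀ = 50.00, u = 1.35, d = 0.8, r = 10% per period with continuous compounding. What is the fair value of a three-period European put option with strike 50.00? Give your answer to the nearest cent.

3.26

Risk-neutral probability p = (e^0.1 − 0.8)/(1.35 − 0.8) = 0.3052/0.5500 = 0.5549
Terminal stock prices: S_uuu = 123, S_uud = 72.9, S_udd = 43.2, S_ddd = 25.6
Terminal payoffs (K − S): max(-73.02, 0) = 0, max(-22.9, 0) = 0, max(6.8, 0) = 6.8, max(24.4, 0) = 24.4
Node uu (S = 91.13): V_uu = e^(−0.1)·[0.5549·0.0000 + 0.4451·0.0000] = 0.0000
Node ud (S = 54): V_ud = e^(−0.1)·[0.5549·0.0000 + 0.4451·6.8000] = 2.7389
Node dd (S = 32): V_dd = e^(−0.1)·[0.5549·6.8000 + 0.4451·24.4000] = 13.2419
Node u (S = 67.5): V_u = e^(−0.1)·[0.5549·0.0000 + 0.4451·2.7389] = 1.1032
Node d (S = 40): V_d = e^(−0.1)·[0.5549·2.7389 + 0.4451·13.2419] = 6.7087
Node 0 (S = 50): V_0 = e^(−0.1)·[0.5549·1.1032 + 0.4451·6.7087] = 3.2560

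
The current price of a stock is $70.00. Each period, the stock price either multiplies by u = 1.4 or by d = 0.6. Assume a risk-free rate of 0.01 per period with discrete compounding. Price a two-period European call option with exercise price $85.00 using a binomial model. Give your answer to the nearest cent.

Risk-neutral probability p = (1 + 0.01 − 0.6)/(1.4 − 0.6) = 0.4100/0.8000 = 0.5125
Terminal stock prices: S_uu = 137.2, S_ud = 58.8, S_dd = 25.2
Terminal payoffs (S − K): max(52.2, 0) = 52.2, max(-26.2, 0) = 0, max(-59.8, 0) = 0
Node u (S = 98): V_u = 1/1.01·[0.5125·52.2000 + 0.4875·0.0000] = 26.4876
Node d (S = 42): V_d = 1/1.01·[0.5125·0.0000 + 0.4875·0.0000] = 0.0000
Node 0 (S = 70): V_0 = 1/1.01·[0.5125·26.4876 + 0.4875·0.0000] = 13.4405

$13.44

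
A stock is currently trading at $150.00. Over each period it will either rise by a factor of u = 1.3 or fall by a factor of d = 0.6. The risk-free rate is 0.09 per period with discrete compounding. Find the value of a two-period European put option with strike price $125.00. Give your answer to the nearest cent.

Risk-neutral probability p = (1 + 0.09 − 0.6)/(1.3 − 0.6) = 0.4900/0.7000 = 0.7000
Terminal stock prices: S_uu = 253.5, S_ud = 117, S_dd = 54
Terminal payoffs (K − S): max(-128.5, 0) = 0, max(8, 0) = 8, max(71, 0) = 71
Node u (S = 195): V_u = 1/1.09·[0.7000·0.0000 + 0.3000·8.0000] = 2.2018
Node d (S = 90): V_d = 1/1.09·[0.7000·8.0000 + 0.3000·71.0000] = 24.6789
Node 0 (S = 150): V_0 = 1/1.09·[0.7000·2.2018 + 0.3000·24.6789] = 8.2064

$8.21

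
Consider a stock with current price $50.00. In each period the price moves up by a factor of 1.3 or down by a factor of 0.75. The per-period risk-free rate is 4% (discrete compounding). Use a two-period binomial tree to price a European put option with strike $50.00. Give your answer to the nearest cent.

Risk-neutral probability p = (1 + 0.04 − 0.75)/(1.3 − 0.75) = 0.2900/0.5500 = 0.5273
Terminal stock prices: S_uu = 84.5, S_ud = 48.75, S_dd = 28.12
Terminal payoffs (K − S): max(-34.5, 0) = 0, max(1.25, 0) = 1.25, max(21.88, 0) = 21.88
Node u (S = 65): V_u = 1/1.04·[0.5273·0.0000 + 0.4727·1.2500] = 0.5682
Node d (S = 37.5): V_d = 1/1.04·[0.5273·1.2500 + 0.4727·21.8750] = 10.5769
Node 0 (S = 50): V_0 = 1/1.04·[0.5273·0.5682 + 0.4727·10.5769] = 5.0958

$5.10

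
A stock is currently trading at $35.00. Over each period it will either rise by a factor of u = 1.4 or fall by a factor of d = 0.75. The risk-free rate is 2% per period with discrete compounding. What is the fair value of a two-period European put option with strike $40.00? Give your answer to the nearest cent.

Risk-neutral probability p = (1 + 0.02 − 0.75)/(1.4 − 0.75) = 0.2700/0.6500 = 0.4154
Terminal stock prices: S_uu = 68.6, S_ud = 36.75, S_dd = 19.69
Terminal payoffs (K − S): max(-28.6, 0) = 0, max(3.25, 0) = 3.25, max(20.31, 0) = 20.31
Node u (S = 49): V_u = 1/1.02·[0.4154·0.0000 + 0.5846·3.2500] = 1.8627
Node d (S = 26.25): V_d = 1/1.02·[0.4154·3.2500 + 0.5846·20.3125] = 12.9657
Node 0 (S = 35): V_0 = 1/1.02·[0.4154·1.8627 + 0.5846·12.9657] = 8.1899

$8.19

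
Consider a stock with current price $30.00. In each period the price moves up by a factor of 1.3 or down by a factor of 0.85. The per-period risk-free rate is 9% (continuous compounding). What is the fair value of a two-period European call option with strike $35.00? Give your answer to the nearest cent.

Risk-neutral probability p = (e^0.09 − 0.85)/(1.3 − 0.85) = 0.2442/0.4500 = 0.5426
Terminal stock prices: S_uu = 50.7, S_ud = 33.15, S_dd = 21.67
Terminal payoffs (S − K): max(15.7, 0) = 15.7, max(-1.85, 0) = 0, max(-13.33, 0) = 0
Node u (S = 39): V_u = e^(−0.09)·[0.5426·15.7000 + 0.4574·0.0000] = 7.7858
Node d (S = 25.5): V_d = e^(−0.09)·[0.5426·0.0000 + 0.4574·0.0000] = 0.0000
Node 0 (S = 30): V_0 = e^(−0.09)·[0.5426·7.7858 + 0.4574·0.0000] = 3.8610

$3.86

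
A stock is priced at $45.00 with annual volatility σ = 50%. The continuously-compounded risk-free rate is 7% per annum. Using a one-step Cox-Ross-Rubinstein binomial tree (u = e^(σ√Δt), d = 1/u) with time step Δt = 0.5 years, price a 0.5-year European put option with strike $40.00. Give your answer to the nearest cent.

$4.37

CRR parameters: u = e^(σ√Δt) = e^(0.5·√0.5) = 1.4241, d = 1/u = 0.7022
Per-period rate: rΔt = 0.07·0.5 = 0.035, so R = e^0.035 = 1.0356
Risk-neutral probability p = (e^0.035 − 0.7022)/(1.4241 − 0.7022) = 0.3334/0.7219 = 0.4619
Terminal stock prices: S_u = 64.09, S_d = 31.6
Terminal payoffs (K − S): max(-24.09, 0) = 0, max(8.402, 0) = 8.402
Node 0 (S = 45): V_0 = e^(−0.035)·[0.4619·0.0000 + 0.5381·8.4015] = 4.3657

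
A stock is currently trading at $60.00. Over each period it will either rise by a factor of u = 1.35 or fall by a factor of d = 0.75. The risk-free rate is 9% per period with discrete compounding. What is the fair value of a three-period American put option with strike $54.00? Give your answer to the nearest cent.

Risk-neutral probability p = (1 + 0.09 − 0.75)/(1.35 − 0.75) = 0.3400/0.6000 = 0.5667
Terminal stock prices: S_uuu = 147.6, S_uud = 82.01, S_udd = 45.56, S_ddd = 25.31
Terminal payoffs (K − S): max(-93.62, 0) = 0, max(-28.01, 0) = 0, max(8.438, 0) = 8.438, max(28.69, 0) = 28.69
Node uu (S = 109.4): continuation = 1/1.09·[0.5667·0.0000 + 0.4333·0.0000] = 0.0000; exercise value = 0.0000 ≤ continuation, so V_uu = 0.0000
Node ud (S = 60.75): continuation = 1/1.09·[0.5667·0.0000 + 0.4333·8.4375] = 3.3544; exercise value = 0.0000 ≤ continuation, so V_ud = 3.3544
Node dd (S = 33.75): continuation = 1/1.09·[0.5667·8.4375 + 0.4333·28.6875] = 15.7913; exercise value = 20.2500 > continuation, so V_dd = 20.2500 (exercise)
Node u (S = 81): continuation = 1/1.09·[0.5667·0.0000 + 0.4333·3.3544] = 1.3335; exercise value = 0.0000 ≤ continuation, so V_u = 1.3335
Node d (S = 45): continuation = 1/1.09·[0.5667·3.3544 + 0.4333·20.2500] = 9.7943; exercise value = 9.0000 ≤ continuation, so V_d = 9.7943
Node 0 (S = 60): continuation = 1/1.09·[0.5667·1.3335 + 0.4333·9.7943] = 4.5870; exercise value = 0.0000 ≤ continuation, so V_0 = 4.5870

$4.59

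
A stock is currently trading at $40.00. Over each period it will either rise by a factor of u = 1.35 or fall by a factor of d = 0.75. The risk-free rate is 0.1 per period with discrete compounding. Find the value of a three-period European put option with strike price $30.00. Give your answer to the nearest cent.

$0.71

Risk-neutral probability p = (1 + 0.1 − 0.75)/(1.35 − 0.75) = 0.3500/0.6000 = 0.5833
Terminal stock prices: S_uuu = 98.42, S_uud = 54.68, S_udd = 30.38, S_ddd = 16.88
Terminal payoffs (K − S): max(-68.42, 0) = 0, max(-24.68, 0) = 0, max(-0.375, 0) = 0, max(13.12, 0) = 13.12
Node uu (S = 72.9): V_uu = 1/1.1·[0.5833·0.0000 + 0.4167·0.0000] = 0.0000
Node ud (S = 40.5): V_ud = 1/1.1·[0.5833·0.0000 + 0.4167·0.0000] = 0.0000
Node dd (S = 22.5): V_dd = 1/1.1·[0.5833·0.0000 + 0.4167·13.1250] = 4.9716
Node u (S = 54): V_u = 1/1.1·[0.5833·0.0000 + 0.4167·0.0000] = 0.0000
Node d (S = 30): V_d = 1/1.1·[0.5833·0.0000 + 0.4167·4.9716] = 1.8832
Node 0 (S = 40): V_0 = 1/1.1·[0.5833·0.0000 + 0.4167·1.8832] = 0.7133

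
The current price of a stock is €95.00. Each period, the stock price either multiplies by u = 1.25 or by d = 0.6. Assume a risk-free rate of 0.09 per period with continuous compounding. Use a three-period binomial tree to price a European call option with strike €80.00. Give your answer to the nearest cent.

€38.28

Risk-neutral probability p = (e^0.09 − 0.6)/(1.25 − 0.6) = 0.4942/0.6500 = 0.7603
Terminal stock prices: S_uuu = 185.5, S_uud = 89.06, S_udd = 42.75, S_ddd = 20.52
Terminal payoffs (S − K): max(105.5, 0) = 105.5, max(9.062, 0) = 9.062, max(-37.25, 0) = 0, max(-59.48, 0) = 0
Node uu (S = 148.4): V_uu = e^(−0.09)·[0.7603·105.5469 + 0.2397·9.0625] = 75.3230
Node ud (S = 71.25): V_ud = e^(−0.09)·[0.7603·9.0625 + 0.2397·0.0000] = 6.2969
Node dd (S = 34.2): V_dd = e^(−0.09)·[0.7603·0.0000 + 0.2397·0.0000] = 0.0000
Node u (S = 118.8): V_u = e^(−0.09)·[0.7603·75.3230 + 0.2397·6.2969] = 53.7165
Node d (S = 57): V_d = e^(−0.09)·[0.7603·6.2969 + 0.2397·0.0000] = 4.3753
Node 0 (S = 95): V_0 = e^(−0.09)·[0.7603·53.7165 + 0.2397·4.3753] = 38.2826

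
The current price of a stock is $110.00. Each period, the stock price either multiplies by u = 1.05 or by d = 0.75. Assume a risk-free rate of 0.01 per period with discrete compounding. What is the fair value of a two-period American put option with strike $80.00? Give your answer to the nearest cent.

Risk-neutral probability p = (1 + 0.01 − 0.75)/(1.05 − 0.75) = 0.2600/0.3000 = 0.8667
Terminal stock prices: S_uu = 121.3, S_ud = 86.62, S_dd = 61.88
Terminal payoffs (K − S): max(-41.28, 0) = 0, max(-6.625, 0) = 0, max(18.12, 0) = 18.12
Node u (S = 115.5): continuation = 1/1.01·[0.8667·0.0000 + 0.1333·0.0000] = 0.0000; exercise value = 0.0000 ≤ continuation, so V_u = 0.0000
Node d (S = 82.5): continuation = 1/1.01·[0.8667·0.0000 + 0.1333·18.1250] = 2.3927; exercise value = 0.0000 ≤ continuation, so V_d = 2.3927
Node 0 (S = 110): continuation = 1/1.01·[0.8667·0.0000 + 0.1333·2.3927] = 0.3159; exercise value = 0.0000 ≤ continuation, so V_0 = 0.3159

$0.32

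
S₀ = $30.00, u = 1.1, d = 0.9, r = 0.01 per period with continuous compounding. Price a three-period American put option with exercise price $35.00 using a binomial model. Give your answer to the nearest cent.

$5.16

Risk-neutral probability p = (e^0.01 − 0.9)/(1.1 − 0.9) = 0.1101/0.2000 = 0.5503
Terminal stock prices: S_uuu = 39.93, S_uud = 32.67, S_udd = 26.73, S_ddd = 21.87
Terminal payoffs (K − S): max(-4.93, 0) = 0, max(2.33, 0) = 2.33, max(8.27, 0) = 8.27, max(13.13, 0) = 13.13
Node uu (S = 36.3): continuation = e^(−0.01)·[0.5503·0.0000 + 0.4497·2.3300] = 1.0375; exercise value = 0.0000 ≤ continuation, so V_uu = 1.0375
Node ud (S = 29.7): continuation = e^(−0.01)·[0.5503·2.3300 + 0.4497·8.2700] = 4.9517; exercise value = 5.3000 > continuation, so V_ud = 5.3000 (exercise)
Node dd (S = 24.3): continuation = e^(−0.01)·[0.5503·8.2700 + 0.4497·13.1300] = 10.3517; exercise value = 10.7000 > continuation, so V_dd = 10.7000 (exercise)
Node u (S = 33): continuation = e^(−0.01)·[0.5503·1.0375 + 0.4497·5.3000] = 2.9252; exercise value = 2.0000 ≤ continuation, so V_u = 2.9252
Node d (S = 27): continuation = e^(−0.01)·[0.5503·5.3000 + 0.4497·10.7000] = 7.6517; exercise value = 8.0000 > continuation, so V_d = 8.0000 (exercise)
Node 0 (S = 30): continuation = e^(−0.01)·[0.5503·2.9252 + 0.4497·8.0000] = 5.1557; exercise value = 5.0000 ≤ continuation, so V_0 = 5.1557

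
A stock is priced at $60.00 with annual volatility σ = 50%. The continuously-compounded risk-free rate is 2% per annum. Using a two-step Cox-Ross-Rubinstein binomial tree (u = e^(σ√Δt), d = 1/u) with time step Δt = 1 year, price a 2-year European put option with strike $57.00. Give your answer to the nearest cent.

$12.20

CRR parameters: u = e^(σ√Δt) = e^(0.5·√1) = 1.6487, d = 1/u = 0.6065
Per-period rate: rΔt = 0.02·1 = 0.02, so R = e^0.02 = 1.0202
Risk-neutral probability p = (e^0.02 − 0.6065)/(1.6487 − 0.6065) = 0.4137/1.0422 = 0.3969
Terminal stock prices: S_uu = 163.1, S_ud = 60, S_dd = 22.07
Terminal payoffs (K − S): max(-106.1, 0) = 0, max(-3, 0) = 0, max(34.93, 0) = 34.93
Node u (S = 98.92): V_u = e^(−0.02)·[0.3969·0.0000 + 0.6031·0.0000] = 0.0000
Node d (S = 36.39): V_d = e^(−0.02)·[0.3969·0.0000 + 0.6031·34.9272] = 20.6467
Node 0 (S = 60): V_0 = e^(−0.02)·[0.3969·0.0000 + 0.6031·20.6467] = 12.2050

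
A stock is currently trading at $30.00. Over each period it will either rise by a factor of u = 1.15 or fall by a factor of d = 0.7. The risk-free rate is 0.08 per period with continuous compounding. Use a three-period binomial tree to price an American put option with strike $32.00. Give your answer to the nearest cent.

$2.71

Risk-neutral probability p = (e^0.08 − 0.7)/(1.15 − 0.7) = 0.3833/0.4500 = 0.8517
Terminal stock prices: S_uuu = 45.63, S_uud = 27.77, S_udd = 16.9, S_ddd = 10.29
Terminal payoffs (K − S): max(-13.63, 0) = 0, max(4.228, 0) = 4.228, max(15.1, 0) = 15.1, max(21.71, 0) = 21.71
Node uu (S = 39.67): continuation = e^(−0.08)·[0.8517·0.0000 + 0.1483·4.2275] = 0.5785; exercise value = 0.0000 ≤ continuation, so V_uu = 0.5785
Node ud (S = 24.15): continuation = e^(−0.08)·[0.8517·4.2275 + 0.1483·15.0950] = 5.3897; exercise value = 7.8500 > continuation, so V_ud = 7.8500 (exercise)
Node dd (S = 14.7): continuation = e^(−0.08)·[0.8517·15.0950 + 0.1483·21.7100] = 14.8397; exercise value = 17.3000 > continuation, so V_dd = 17.3000 (exercise)
Node u (S = 34.5): continuation = e^(−0.08)·[0.8517·0.5785 + 0.1483·7.8500] = 1.5292; exercise value = 0.0000 ≤ continuation, so V_u = 1.5292
Node d (S = 21): continuation = e^(−0.08)·[0.8517·7.8500 + 0.1483·17.3000] = 8.5397; exercise value = 11.0000 > continuation, so V_d = 11.0000 (exercise)
Node 0 (S = 30): continuation = e^(−0.08)·[0.8517·1.5292 + 0.1483·11.0000] = 2.7077; exercise value = 2.0000 ≤ continuation, so V_0 = 2.7077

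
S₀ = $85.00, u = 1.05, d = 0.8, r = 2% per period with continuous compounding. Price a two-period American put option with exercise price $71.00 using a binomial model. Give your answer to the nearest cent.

Risk-neutral probability p = (e^0.02 − 0.8)/(1.05 − 0.8) = 0.2202/0.2500 = 0.8808
Terminal stock prices: S_uu = 93.71, S_ud = 71.4, S_dd = 54.4
Terminal payoffs (K − S): max(-22.71, 0) = 0, max(-0.4, 0) = 0, max(16.6, 0) = 16.6
Node u (S = 89.25): continuation = e^(−0.02)·[0.8808·0.0000 + 0.1192·0.0000] = 0.0000; exercise value = 0.0000 ≤ continuation, so V_u = 0.0000
Node d (S = 68): continuation = e^(−0.02)·[0.8808·0.0000 + 0.1192·16.6000] = 1.9395; exercise value = 3.0000 > continuation, so V_d = 3.0000 (exercise)
Node 0 (S = 85): continuation = e^(−0.02)·[0.8808·0.0000 + 0.1192·3.0000] = 0.3505; exercise value = 0.0000 ≤ continuation, so V_0 = 0.3505

$0.35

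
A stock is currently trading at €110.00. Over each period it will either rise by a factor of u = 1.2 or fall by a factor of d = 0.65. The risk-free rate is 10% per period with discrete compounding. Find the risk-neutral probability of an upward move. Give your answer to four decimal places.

p = 0.8182

Risk-neutral probability p = (1 + 0.1 − 0.65)/(1.2 − 0.65) = 0.4500/0.5500 = 0.8182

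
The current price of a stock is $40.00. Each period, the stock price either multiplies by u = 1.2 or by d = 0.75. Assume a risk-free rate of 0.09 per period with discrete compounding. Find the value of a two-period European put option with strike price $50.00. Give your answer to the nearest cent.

Risk-neutral probability p = (1 + 0.09 − 0.75)/(1.2 − 0.75) = 0.3400/0.4500 = 0.7556
Terminal stock prices: S_uu = 57.6, S_ud = 36, S_dd = 22.5
Terminal payoffs (K − S): max(-7.6, 0) = 0, max(14, 0) = 14, max(27.5, 0) = 27.5
Node u (S = 48): V_u = 1/1.09·[0.7556·0.0000 + 0.2444·14.0000] = 3.1397
Node d (S = 30): V_d = 1/1.09·[0.7556·14.0000 + 0.2444·27.5000] = 15.8716
Node 0 (S = 40): V_0 = 1/1.09·[0.7556·3.1397 + 0.2444·15.8716] = 5.7357

$5.74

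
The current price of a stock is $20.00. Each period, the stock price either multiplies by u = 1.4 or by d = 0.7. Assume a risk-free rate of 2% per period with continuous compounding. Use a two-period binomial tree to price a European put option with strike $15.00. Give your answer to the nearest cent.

$1.47

Risk-neutral probability p = (e^0.02 − 0.7)/(1.4 − 0.7) = 0.3202/0.7000 = 0.4574
Terminal stock prices: S_uu = 39.2, S_ud = 19.6, S_dd = 9.8
Terminal payoffs (K − S): max(-24.2, 0) = 0, max(-4.6, 0) = 0, max(5.2, 0) = 5.2
Node u (S = 28): V_u = e^(−0.02)·[0.4574·0.0000 + 0.5426·0.0000] = 0.0000
Node d (S = 14): V_d = e^(−0.02)·[0.4574·0.0000 + 0.5426·5.2000] = 2.7655
Node 0 (S = 20): V_0 = e^(−0.02)·[0.4574·0.0000 + 0.5426·2.7655] = 1.4708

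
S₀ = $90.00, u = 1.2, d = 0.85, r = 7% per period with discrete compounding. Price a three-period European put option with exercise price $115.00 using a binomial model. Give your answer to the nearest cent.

Risk-neutral probability p = (1 + 0.07 − 0.85)/(1.2 − 0.85) = 0.2200/0.3500 = 0.6286
Terminal stock prices: S_uuu = 155.5, S_uud = 110.2, S_udd = 78.03, S_ddd = 55.27
Terminal payoffs (K − S): max(-40.52, 0) = 0, max(4.84, 0) = 4.84, max(36.97, 0) = 36.97, max(59.73, 0) = 59.73
Node uu (S = 129.6): V_uu = 1/1.07·[0.6286·0.0000 + 0.3714·4.8400] = 1.6801
Node ud (S = 91.8): V_ud = 1/1.07·[0.6286·4.8400 + 0.3714·36.9700] = 15.6766
Node dd (S = 65.02): V_dd = 1/1.07·[0.6286·36.9700 + 0.3714·59.7288] = 42.4516
Node u (S = 108): V_u = 1/1.07·[0.6286·1.6801 + 0.3714·15.6766] = 6.4288
Node d (S = 76.5): V_d = 1/1.07·[0.6286·15.6766 + 0.3714·42.4516] = 23.9455
Node 0 (S = 90): V_0 = 1/1.07·[0.6286·6.4288 + 0.3714·23.9455] = 12.0888

$12.09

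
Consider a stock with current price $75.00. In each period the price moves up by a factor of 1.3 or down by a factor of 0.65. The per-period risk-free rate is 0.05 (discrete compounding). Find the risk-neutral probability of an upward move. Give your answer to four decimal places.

p = 0.6154

Risk-neutral probability p = (1 + 0.05 − 0.65)/(1.3 − 0.65) = 0.4000/0.6500 = 0.6154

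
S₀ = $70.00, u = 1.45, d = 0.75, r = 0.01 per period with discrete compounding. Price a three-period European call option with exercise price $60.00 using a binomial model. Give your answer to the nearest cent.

$20.35

Risk-neutral probability p = (1 + 0.01 − 0.75)/(1.45 − 0.75) = 0.2600/0.7000 = 0.3714
Terminal stock prices: S_uuu = 213.4, S_uud = 110.4, S_udd = 57.09, S_ddd = 29.53
Terminal payoffs (S − K): max(153.4, 0) = 153.4, max(50.38, 0) = 50.38, max(-2.906, 0) = 0, max(-30.47, 0) = 0
Node uu (S = 147.2): V_uu = 1/1.01·[0.3714·153.4038 + 0.6286·50.3813] = 87.7691
Node ud (S = 76.12): V_ud = 1/1.01·[0.3714·50.3813 + 0.6286·0.0000] = 18.5278
Node dd (S = 39.38): V_dd = 1/1.01·[0.3714·0.0000 + 0.6286·0.0000] = 0.0000
Node u (S = 101.5): V_u = 1/1.01·[0.3714·87.7691 + 0.6286·18.5278] = 43.8079
Node d (S = 52.5): V_d = 1/1.01·[0.3714·18.5278 + 0.6286·0.0000] = 6.8136
Node 0 (S = 70): V_0 = 1/1.01·[0.3714·43.8079 + 0.6286·6.8136] = 20.3508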